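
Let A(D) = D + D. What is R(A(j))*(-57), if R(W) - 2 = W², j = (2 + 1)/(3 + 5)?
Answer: -2337/16 ≈ -146.06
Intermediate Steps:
j = 3/8 ≈ 0.37500
A(D) = 2*D
R(W) = 2 + W²
R(A(j))*(-57) = (2 + (2*(3/8))²)*(-57) = (2 + (¾)²)*(-57) = (2 + 9/16)*(-57) = (41/16)*(-57) = -2337/16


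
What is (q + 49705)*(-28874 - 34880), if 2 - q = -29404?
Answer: -5043642694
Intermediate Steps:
q = 29406 (q = 2 - 1*(-29404) = 2 + 29404 = 29406)
(q + 49705)*(-28874 - 34880) = (29406 + 49705)*(-28874 - 34880) = 79111*(-63754) = -5043642694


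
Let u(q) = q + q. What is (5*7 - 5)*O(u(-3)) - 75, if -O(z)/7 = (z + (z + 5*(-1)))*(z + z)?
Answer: -42915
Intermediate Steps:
u(q) = 2*q
O(z) = -14*z*(-5 + 2*z) (O(z) = -7*(z + (z + 5*(-1)))*(z + z) = -7*(z + (z - 5))*2*z = -7*(z + (-5 + z))*2*z = -7*(-5 + 2*z)*2*z = -14*z*(-5 + 2*z))
(5*7 - 5)*O(u(-3)) - 75 = (5*7 - 5)*(14*(2*(-3))*(5 - 4*(-3))) - 75 = (35 - 5)*(14*(-6)*(5 - 2*(-6))) - 75 = 30*(14*(-6)*(5 + 12)) - 75 = 30*(14*(-6)*17) - 75 = 30*(-1428) - 75 = -42840 - 75 = -42915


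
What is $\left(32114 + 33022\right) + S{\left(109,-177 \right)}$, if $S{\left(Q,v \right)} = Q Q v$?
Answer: $-2037801$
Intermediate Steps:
$S{\left(Q,v \right)} = v Q^{2}$ ($S{\left(Q,v \right)} = Q^{2} v = v Q^{2}$)
$\left(32114 + 33022\right) + S{\left(109,-177 \right)} = \left(32114 + 33022\right) - 177 \cdot 109^{2} = 65136 - 2102937 = -2037801$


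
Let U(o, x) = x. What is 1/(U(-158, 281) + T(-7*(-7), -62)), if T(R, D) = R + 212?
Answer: 1/542 ≈ 0.0018450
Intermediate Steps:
T(R, D) = 212 + R
1/(U(-158, 281) + T(-7*(-7), -62)) = 1/(281 + (212 - 7*(-7))) = 1/(281 + (212 + 49)) = 1/(281 + 261) = 1/542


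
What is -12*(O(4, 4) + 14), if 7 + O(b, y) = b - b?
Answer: -84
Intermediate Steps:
O(b, y) = -7 (O(b, y) = -7 + (b - b) = -7 + 0 = -7)
-12*(O(4, 4) + 14) = -12*(-7 + 14) = -12*7 = -84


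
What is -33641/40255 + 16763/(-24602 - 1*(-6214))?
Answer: -1293385273/740208940 ≈ -1.7473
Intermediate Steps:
-33641/40255 + 16763/(-24602 - 1*(-6214)) = -33641*1/40255 + 16763/(-24602 + 6214) = -33641/40255 + 16763/(-18388) = -33641/40255 + 16763*(-1/18388) = -33641/40255 - 16763/18388 = -1293385273/740208940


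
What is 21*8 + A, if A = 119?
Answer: 287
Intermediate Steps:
21*8 + A = 21*8 + 119 = 168 + 119 = 287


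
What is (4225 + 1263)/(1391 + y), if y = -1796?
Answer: -5488/405 ≈ -13.551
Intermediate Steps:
(4225 + 1263)/(1391 + y) = (4225 + 1263)/(1391 - 1796) = 5488/(-405) = 5488*(-1/405) = -5488/405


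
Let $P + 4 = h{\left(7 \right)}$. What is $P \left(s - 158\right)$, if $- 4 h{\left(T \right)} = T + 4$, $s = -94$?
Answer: $1701$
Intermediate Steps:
$h{\left(T \right)} = -1 - \frac{T}{4}$ ($h{\left(T \right)} = - \frac{T + 4}{4} = - \frac{4 + T}{4} = -1 - \frac{T}{4}$)
$P = - \frac{27}{4}$ ($P = -4 - \frac{11}{4} = - \frac{27}{4} \approx -6.75$)
$P \left(s - 158\right) = - \frac{27 \left(-94 - 158\right)}{4} = \left(- \frac{27}{4}\right) \left(-252\right) = 1701$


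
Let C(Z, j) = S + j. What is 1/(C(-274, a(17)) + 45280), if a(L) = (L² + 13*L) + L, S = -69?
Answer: 1/45738 ≈ 2.1864e-5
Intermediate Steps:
a(L) = L² + 14*L
C(Z, j) = -69 + j
1/(C(-274, a(17)) + 45280) = 1/((-69 + 17*(14 + 17)) + 45280) = 1/((-69 + 17*31) + 45280) = 1/((-69 + 527) + 45280) = 1/(458 + 45280) = 1/45738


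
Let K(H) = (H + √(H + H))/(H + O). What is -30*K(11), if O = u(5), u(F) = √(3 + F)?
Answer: -3630/113 - 330*√22/113 + 120*√11/113 + 660*√2/113 ≈ -34.039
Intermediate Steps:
O = 2*√2 (O = √(3 + 5) = √8 = 2*√2 ≈ 2.8284)
K(H) = (H + √2*√H)/(H + 2*√2) (K(H) = (H + √(H + H))/(H + 2*√2) = (H + √(2*H))/(H + 2*√2) = (H + √2*√H)/(H + 2*√2))
-30*K(11) = -30*(11 + √2*√11)/(11 + 2*√2) = -30*(11 + √22)/(11 + 2*√2)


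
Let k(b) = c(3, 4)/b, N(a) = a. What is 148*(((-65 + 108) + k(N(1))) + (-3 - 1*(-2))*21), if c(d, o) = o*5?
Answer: 6216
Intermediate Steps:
c(d, o) = 5*o
k(b) = 20/b (k(b) = (5*4)/b = 20/b)
148*(((-65 + 108) + k(N(1))) + (-3 - 1*(-2))*21) = 148*(((-65 + 108) + 20/1) + (-3 - 1*(-2))*21) = 148*((43 + 20*1) + (-3 + 2)*21) = 148*((43 + 20) - 1*21) = 148*(63 - 21) = 148*42 = 6216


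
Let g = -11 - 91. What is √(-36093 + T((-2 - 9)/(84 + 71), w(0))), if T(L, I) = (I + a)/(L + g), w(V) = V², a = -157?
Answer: I*√9033838747778/15821 ≈ 189.98*I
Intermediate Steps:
g = -102
T(L, I) = (-157 + I)/(-102 + L) (T(L, I) = (I - 157)/(L - 102) = (-157 + I)/(-102 + L))
√(-36093 + T((-2 - 9)/(84 + 71), w(0))) = √(-36093 + (-157 + 0²)/(-102 + (-2 - 9)/(84 + 71))) = √(-36093 + (-157 + 0)/(-102 - 11/155)) = √(-36093 - 157/(-102 - 11*1/155)) = √(-36093 - 157/(-102 - 11/155)) = √(-36093 - 157/(-15821/155)) = √(-36093 - 155/15821*(-157)) = √(-36093 + 24335/15821) = √(-571003018/15821) = I*√9033838747778/15821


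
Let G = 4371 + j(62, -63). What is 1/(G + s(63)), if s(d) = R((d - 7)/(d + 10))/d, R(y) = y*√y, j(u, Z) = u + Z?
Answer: 68850173745/300875259263858 - 2628*√1022/150437629631929 ≈ 0.00022883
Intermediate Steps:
j(u, Z) = Z + u
R(y) = y^(3/2)
s(d) = ((-7 + d)/(10 + d))^(3/2)/d (s(d) = ((d - 7)/(d + 10))^(3/2)/d = ((-7 + d)/(10 + d))^(3/2)/d)
G = 4370 (G = 4371 + (-63 + 62) = 4371 - 1 = 4370)
1/(G + s(63)) = 1/(4370 + ((-7 + 63)/(10 + 63))^(3/2)/63) = 1/(4370 + (56/73)^(3/2)/63) = 1/(4370 + (112*√1022/5329)/63) = 1/(4370 + 16*√1022/47961)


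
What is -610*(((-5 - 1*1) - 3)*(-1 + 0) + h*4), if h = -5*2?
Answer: 18910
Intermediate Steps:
h = -10
-610*(((-5 - 1*1) - 3)*(-1 + 0) + h*4) = -610*(((-5 - 1*1) - 3)*(-1 + 0) - 10*4) = -610*(((-5 - 1) - 3)*(-1) - 40) = -610*((-6 - 3)*(-1) - 40) = -610*(-9*(-1) - 40) = -610*(9 - 40) = -610*(-31) = 18910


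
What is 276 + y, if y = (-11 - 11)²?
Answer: 760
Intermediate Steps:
y = 484 (y = (-22)² = 484)
276 + y = 276 + 484 = 760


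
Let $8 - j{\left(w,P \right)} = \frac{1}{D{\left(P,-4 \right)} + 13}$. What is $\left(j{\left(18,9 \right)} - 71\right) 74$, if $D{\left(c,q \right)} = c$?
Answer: $- \frac{51319}{11} \approx -4665.4$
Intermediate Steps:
$j{\left(w,P \right)} = 8 - \frac{1}{13 + P}$ ($j{\left(w,P \right)} = 8 - \frac{1}{P + 13} = 8 - \frac{1}{13 + P}$)
$\left(j{\left(18,9 \right)} - 71\right) 74 = \left(\frac{103 + 8 \cdot 9}{13 + 9} - 71\right) 74 = \left(\frac{103 + 72}{22} - 71\right) 74 = \left(\frac{1}{22} \cdot 175 - 71\right) 74 = \left(\frac{175}{22} - 71\right) 74 = \left(- \frac{1387}{22}\right) 74 = - \frac{51319}{11}$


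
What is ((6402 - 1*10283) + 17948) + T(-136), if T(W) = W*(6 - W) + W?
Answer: -5381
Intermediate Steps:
T(W) = W + W*(6 - W)
((6402 - 1*10283) + 17948) + T(-136) = ((6402 - 1*10283) + 17948) - 136*(7 - 1*(-136)) = ((6402 - 10283) + 17948) - 136*(7 + 136) = (-3881 + 17948) - 136*143 = 14067 - 19448 = -5381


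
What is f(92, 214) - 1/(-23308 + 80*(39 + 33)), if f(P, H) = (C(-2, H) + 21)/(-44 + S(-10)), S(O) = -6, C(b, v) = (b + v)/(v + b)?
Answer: -193003/438700 ≈ -0.43994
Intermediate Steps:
C(b, v) = 1 (C(b, v) = (b + v)/(b + v) = 1)
f(P, H) = -11/25 (f(P, H) = (1 + 21)/(-44 - 6) = 22/(-50) = 22*(-1/50) = -11/25)
f(92, 214) - 1/(-23308 + 80*(39 + 33)) = -11/25 - 1/(-23308 + 80*(39 + 33)) = -11/25 - 1/(-23308 + 80*72) = -11/25 - 1/(-23308 + 5760) = -11/25 - 1/(-17548) = -11/25 - 1*(-1/17548) = -11/25 + 1/17548 = -193003/438700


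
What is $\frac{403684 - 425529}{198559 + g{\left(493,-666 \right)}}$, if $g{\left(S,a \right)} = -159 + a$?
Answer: $- \frac{21845}{197734} \approx -0.11048$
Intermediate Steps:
$\frac{403684 - 425529}{198559 + g{\left(493,-666 \right)}} = \frac{403684 - 425529}{198559 - 825} = - \frac{21845}{198559 - 825} = - \frac{21845}{197734}$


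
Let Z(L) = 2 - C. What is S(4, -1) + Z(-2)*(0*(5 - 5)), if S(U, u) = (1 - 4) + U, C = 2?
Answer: 1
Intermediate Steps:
S(U, u) = -3 + U
Z(L) = 0 (Z(L) = 2 - 1*2 = 2 - 2 = 0)
S(4, -1) + Z(-2)*(0*(5 - 5)) = (-3 + 4) + 0*(0*(5 - 5)) = 1 + 0*(0*0) = 1 + 0*0 = 1 + 0 = 1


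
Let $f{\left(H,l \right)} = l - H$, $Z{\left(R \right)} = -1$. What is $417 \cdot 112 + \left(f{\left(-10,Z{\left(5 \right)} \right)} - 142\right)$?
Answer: $46571$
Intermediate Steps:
$417 \cdot 112 + \left(f{\left(-10,Z{\left(5 \right)} \right)} - 142\right) = 417 \cdot 112 - 133 = 46704 + \left(\left(-1 + 10\right) - 142\right) = 46704 + \left(9 - 142\right) = 46704 - 133 = 46571$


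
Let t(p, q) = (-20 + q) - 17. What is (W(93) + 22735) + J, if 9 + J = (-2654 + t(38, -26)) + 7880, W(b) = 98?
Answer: 27987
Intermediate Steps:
t(p, q) = -37 + q
J = 5154 (J = -9 + ((-2654 + (-37 - 26)) + 7880) = -9 + ((-2654 - 63) + 7880) = -9 + (-2717 + 7880) = -9 + 5163 = 5154)
(W(93) + 22735) + J = (98 + 22735) + 5154 = 22833 + 5154 = 27987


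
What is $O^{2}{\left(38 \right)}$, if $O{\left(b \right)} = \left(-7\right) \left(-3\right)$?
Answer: $441$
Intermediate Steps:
$O{\left(b \right)} = 21$
$O^{2}{\left(38 \right)} = 21^{2} = 441$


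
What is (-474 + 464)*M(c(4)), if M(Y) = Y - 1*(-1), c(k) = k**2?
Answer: -170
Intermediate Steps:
M(Y) = 1 + Y (M(Y) = Y + 1 = 1 + Y)
(-474 + 464)*M(c(4)) = (-474 + 464)*(1 + 4**2) = -10*(1 + 16) = -10*17 = -170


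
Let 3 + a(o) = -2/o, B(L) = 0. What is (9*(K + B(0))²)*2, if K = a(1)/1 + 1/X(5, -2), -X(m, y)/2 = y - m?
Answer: 42849/98 ≈ 437.23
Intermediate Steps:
a(o) = -3 - 2/o
X(m, y) = -2*y + 2*m (X(m, y) = -2*(y - m) = -2*y + 2*m)
K = -69/14 (K = (-3 - 2/1)/1 + 1/(-2*(-2) + 2*5) = (-3 - 2*1)*1 + 1/(4 + 10) = (-3 - 2)*1 + 1/14 = -5*1 + 1*(1/14) = -5 + 1/14 = -69/14 ≈ -4.9286)
(9*(K + B(0))²)*2 = (9*(-69/14 + 0)²)*2 = (9*(-69/14)²)*2 = (9*(4761/196))*2 = (42849/196)*2 = 42849/98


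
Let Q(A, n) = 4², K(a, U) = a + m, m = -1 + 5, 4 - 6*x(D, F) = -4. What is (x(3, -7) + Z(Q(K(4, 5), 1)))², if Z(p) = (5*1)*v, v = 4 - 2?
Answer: 1156/9 ≈ 128.44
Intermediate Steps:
v = 2
x(D, F) = 4/3 (x(D, F) = ⅔ - ⅙*(-4) = ⅔ + ⅔ = 4/3)
m = 4
K(a, U) = 4 + a (K(a, U) = a + 4 = 4 + a)
Q(A, n) = 16
Z(p) = 10 (Z(p) = (5*1)*2 = 5*2 = 10)
(x(3, -7) + Z(Q(K(4, 5), 1)))² = (4/3 + 10)² = (34/3)² = 1156/9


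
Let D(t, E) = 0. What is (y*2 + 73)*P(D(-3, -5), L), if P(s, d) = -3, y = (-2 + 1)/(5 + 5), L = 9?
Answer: -1092/5 ≈ -218.40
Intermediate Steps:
y = -⅒ (y = -1/10 = -1*⅒ = -⅒ ≈ -0.10000)
(y*2 + 73)*P(D(-3, -5), L) = (-⅒*2 + 73)*(-3) = (-⅕ + 73)*(-3) = (364/5)*(-3) = -1092/5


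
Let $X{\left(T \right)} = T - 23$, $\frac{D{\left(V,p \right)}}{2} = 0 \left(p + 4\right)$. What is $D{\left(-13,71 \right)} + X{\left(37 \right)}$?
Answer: $14$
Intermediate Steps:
$D{\left(V,p \right)} = 0$ ($D{\left(V,p \right)} = 2 \cdot 0 \left(p + 4\right) = 2 \cdot 0 \left(4 + p\right) = 2 \cdot 0 = 0$)
$X{\left(T \right)} = -23 + T$
$D{\left(-13,71 \right)} + X{\left(37 \right)} = 0 + \left(-23 + 37\right) = 0 + 14 = 14$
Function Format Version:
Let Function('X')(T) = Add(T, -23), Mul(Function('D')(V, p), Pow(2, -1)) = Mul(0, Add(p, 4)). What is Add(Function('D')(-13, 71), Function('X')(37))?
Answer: 14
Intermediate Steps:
Function('D')(V, p) = 0 (Function('D')(V, p) = Mul(2, Mul(0, Add(p, 4))) = Mul(2, Mul(0, Add(4, p))) = Mul(2, 0) = 0)
Function('X')(T) = Add(-23, T)
Add(Function('D')(-13, 71), Function('X')(37)) = Add(0, Add(-23, 37)) = Add(0, 14) = 14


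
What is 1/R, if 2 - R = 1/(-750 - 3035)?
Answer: 3785/7571 ≈ 0.49993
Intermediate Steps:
R = 7571/3785 (R = 2 - 1/(-750 - 3035) = 2 - 1/(-3785) = 2 - 1*(-1/3785) = 2 + 1/3785 = 7571/3785 ≈ 2.0003)
1/R = 1/(7571/3785) = 3785/7571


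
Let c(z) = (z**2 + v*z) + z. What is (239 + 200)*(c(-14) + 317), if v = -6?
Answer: 255937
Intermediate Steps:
c(z) = z**2 - 5*z (c(z) = (z**2 - 6*z) + z = z**2 - 5*z)
(239 + 200)*(c(-14) + 317) = (239 + 200)*(-14*(-5 - 14) + 317) = 439*(-14*(-19) + 317) = 439*(266 + 317) = 439*583 = 255937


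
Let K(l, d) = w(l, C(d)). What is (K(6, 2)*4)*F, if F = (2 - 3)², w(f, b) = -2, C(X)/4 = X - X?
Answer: -8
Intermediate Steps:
C(X) = 0 (C(X) = 4*(X - X) = 4*0 = 0)
K(l, d) = -2
F = 1 (F = (-1)² = 1)
(K(6, 2)*4)*F = -2*4*1 = -8*1 = -8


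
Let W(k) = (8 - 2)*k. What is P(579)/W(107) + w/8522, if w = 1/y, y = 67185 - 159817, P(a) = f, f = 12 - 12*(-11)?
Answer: 18945837589/84466859728 ≈ 0.22430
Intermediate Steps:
f = 144 (f = 12 + 132 = 144)
W(k) = 6*k
P(a) = 144
y = -92632
w = -1/92632 (w = 1/(-92632) = -1/92632 ≈ -1.0795e-5)
P(579)/W(107) + w/8522 = 144/((6*107)) - 1/92632/8522 = 144/642 - 1/92632*1/8522 = 144*(1/642) - 1/789409904 = 24/107 - 1/789409904 = 18945837589/84466859728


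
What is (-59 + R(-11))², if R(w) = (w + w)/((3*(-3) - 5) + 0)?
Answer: 161604/49 ≈ 3298.0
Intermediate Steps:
R(w) = -w/7 (R(w) = (2*w)/((-9 - 5) + 0) = (2*w)/(-14 + 0) = (2*w)/(-14) = (2*w)*(-1/14) = -w/7)
(-59 + R(-11))² = (-59 - ⅐*(-11))² = (-59 + 11/7)² = (-402/7)² = 161604/49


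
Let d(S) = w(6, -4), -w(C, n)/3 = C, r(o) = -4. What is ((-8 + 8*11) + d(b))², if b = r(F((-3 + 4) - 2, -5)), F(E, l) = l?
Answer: 3844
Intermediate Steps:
b = -4
w(C, n) = -3*C
d(S) = -18 (d(S) = -3*6 = -18)
((-8 + 8*11) + d(b))² = ((-8 + 8*11) - 18)² = ((-8 + 88) - 18)² = (80 - 18)² = 62² = 3844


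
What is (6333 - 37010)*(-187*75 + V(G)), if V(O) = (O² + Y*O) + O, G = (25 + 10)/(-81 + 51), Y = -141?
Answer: 15306933367/36 ≈ 4.2519e+8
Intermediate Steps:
G = -7/6 (G = 35/(-30) = 35*(-1/30) = -7/6 ≈ -1.1667)
V(O) = O² - 140*O (V(O) = (O² - 141*O) + O = O² - 140*O)
(6333 - 37010)*(-187*75 + V(G)) = (6333 - 37010)*(-187*75 - 7*(-140 - 7/6)/6) = -30677*(-14025 - 7/6*(-847/6)) = -30677*(-14025 + 5929/36) = -30677*(-498971/36) = 15306933367/36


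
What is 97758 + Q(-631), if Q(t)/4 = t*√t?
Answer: 97758 - 2524*I*√631 ≈ 97758.0 - 63402.0*I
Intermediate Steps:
Q(t) = 4*t^(3/2) (Q(t) = 4*(t*√t) = 4*t^(3/2))
97758 + Q(-631) = 97758 + 4*(-631)^(3/2) = 97758 + 4*(-631*I*√631) = 97758 - 2524*I*√631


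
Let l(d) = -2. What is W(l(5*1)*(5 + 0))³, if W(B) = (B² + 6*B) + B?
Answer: 27000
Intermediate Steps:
W(B) = B² + 7*B
W(l(5*1)*(5 + 0))³ = ((-2*(5 + 0))*(7 - 2*(5 + 0)))³ = ((-2*5)*(7 - 2*5))³ = (-10*(7 - 10))³ = (-10*(-3))³ = 30³ = 27000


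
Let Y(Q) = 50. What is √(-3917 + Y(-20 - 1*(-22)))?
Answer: I*√3867 ≈ 62.185*I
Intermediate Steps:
√(-3917 + Y(-20 - 1*(-22))) = √(-3917 + 50) = √(-3867) = I*√3867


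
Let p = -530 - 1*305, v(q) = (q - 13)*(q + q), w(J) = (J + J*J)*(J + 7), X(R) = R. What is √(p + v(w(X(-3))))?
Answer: I*√307 ≈ 17.521*I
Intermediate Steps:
w(J) = (7 + J)*(J + J²) (w(J) = (J + J²)*(7 + J) = (7 + J)*(J + J²))
v(q) = 2*q*(-13 + q) (v(q) = (-13 + q)*(2*q) = 2*q*(-13 + q))
p = -835 (p = -530 - 305 = -835)
√(p + v(w(X(-3)))) = √(-835 + 2*(-3*(7 + (-3)² + 8*(-3)))*(-13 - 3*(7 + (-3)² + 8*(-3)))) = √(-835 + 2*(-3*(7 + 9 - 24))*(-13 - 3*(7 + 9 - 24))) = √(-835 + 2*(-3*(-8))*(-13 - 3*(-8))) = √(-835 + 2*24*(-13 + 24)) = √(-835 + 2*24*11) = √(-835 + 528) = √(-307) = I*√307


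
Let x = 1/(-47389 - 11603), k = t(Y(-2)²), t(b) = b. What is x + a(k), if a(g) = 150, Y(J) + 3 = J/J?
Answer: 8848799/58992 ≈ 150.00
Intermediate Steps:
Y(J) = -2 (Y(J) = -3 + J/J = -3 + 1 = -2)
k = 4 (k = (-2)² = 4)
x = -1/58992 (x = 1/(-58992) = -1/58992 ≈ -1.6951e-5)
x + a(k) = -1/58992 + 150 = 8848799/58992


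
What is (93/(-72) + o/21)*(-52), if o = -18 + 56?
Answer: -377/14 ≈ -26.929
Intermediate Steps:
o = 38
(93/(-72) + o/21)*(-52) = (93/(-72) + 38/21)*(-52) = (93*(-1/72) + 38*(1/21))*(-52) = (-31/24 + 38/21)*(-52) = (29/56)*(-52) = -377/14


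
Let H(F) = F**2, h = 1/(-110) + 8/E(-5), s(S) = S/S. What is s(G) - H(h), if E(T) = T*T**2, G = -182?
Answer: 7522099/7562500 ≈ 0.99466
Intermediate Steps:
s(S) = 1
E(T) = T**3
h = -201/2750 (h = 1/(-110) + 8/((-5)**3) = 1*(-1/110) + 8/(-125) = -1/110 + 8*(-1/125) = -1/110 - 8/125 = -201/2750 ≈ -0.073091)
s(G) - H(h) = 1 - (-201/2750)**2 = 1 - 1*40401/7562500 = 1 - 40401/7562500 = 7522099/7562500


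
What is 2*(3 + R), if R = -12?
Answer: -18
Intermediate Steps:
2*(3 + R) = 2*(3 - 12) = 2*(-9) = -18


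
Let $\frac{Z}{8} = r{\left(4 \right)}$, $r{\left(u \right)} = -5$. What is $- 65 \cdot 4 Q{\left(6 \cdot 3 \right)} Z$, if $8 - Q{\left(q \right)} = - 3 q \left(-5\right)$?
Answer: $-2724800$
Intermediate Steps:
$Q{\left(q \right)} = 8 - 15 q$ ($Q{\left(q \right)} = 8 - - 3 q \left(-5\right) = 8 - 15 q$)
$Z = -40$ ($Z = 8 \left(-5\right) = -40$)
$- 65 \cdot 4 Q{\left(6 \cdot 3 \right)} Z = - 65 \cdot 4 \left(8 - 15 \cdot 6 \cdot 3\right) \left(-40\right) = - 65 \cdot 4 \left(8 - 270\right) \left(-40\right) = - 65 \cdot 4 \left(-262\right) \left(-40\right) = \left(-65\right) \left(-1048\right) \left(-40\right) = 68120 \left(-40\right) = -2724800$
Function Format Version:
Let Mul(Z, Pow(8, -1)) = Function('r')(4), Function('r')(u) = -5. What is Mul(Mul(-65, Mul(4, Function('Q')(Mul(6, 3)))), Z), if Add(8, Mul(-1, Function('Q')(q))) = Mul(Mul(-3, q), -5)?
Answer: -2724800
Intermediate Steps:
Function('Q')(q) = Add(8, Mul(-15, q)) (Function('Q')(q) = Add(8, Mul(-1, Mul(Mul(-3, q), -5))) = Add(8, Mul(-1, Mul(15, q))) = Add(8, Mul(-15, q)))
Z = -40 (Z = Mul(8, -5) = -40)
Mul(Mul(-65, Mul(4, Function('Q')(Mul(6, 3)))), Z) = Mul(Mul(-65, Mul(4, Add(8, Mul(-15, Mul(6, 3))))), -40) = Mul(Mul(-65, Mul(4, Add(8, Mul(-15, 18)))), -40) = Mul(Mul(-65, Mul(4, Add(8, -270))), -40) = Mul(Mul(-65, Mul(4, -262)), -40) = Mul(Mul(-65, -1048), -40) = Mul(68120, -40) = -2724800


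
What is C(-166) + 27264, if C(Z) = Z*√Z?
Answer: 27264 - 166*I*√166 ≈ 27264.0 - 2138.8*I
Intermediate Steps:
C(Z) = Z^(3/2)
C(-166) + 27264 = (-166)^(3/2) + 27264 = -166*I*√166 + 27264 = 27264 - 166*I*√166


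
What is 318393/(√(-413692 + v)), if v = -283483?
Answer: -318393*I*√27887/139435 ≈ -381.32*I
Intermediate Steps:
318393/(√(-413692 + v)) = 318393/(√(-413692 - 283483)) = 318393/(√(-697175)) = 318393/((5*I*√27887)) = 318393*(-I*√27887/139435) = -318393*I*√27887/139435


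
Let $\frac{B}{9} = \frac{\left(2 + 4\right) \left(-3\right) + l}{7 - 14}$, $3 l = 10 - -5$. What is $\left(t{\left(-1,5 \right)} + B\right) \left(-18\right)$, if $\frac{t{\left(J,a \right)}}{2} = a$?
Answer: $- \frac{3366}{7} \approx -480.86$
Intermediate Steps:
$t{\left(J,a \right)} = 2 a$
$l = 5$ ($l = \frac{10 - -5}{3} = \frac{10 + 5}{3} = \frac{1}{3} \cdot 15 = 5$)
$B = \frac{117}{7}$ ($B = 9 \frac{\left(2 + 4\right) \left(-3\right) + 5}{7 - 14} = 9 \frac{6 \left(-3\right) + 5}{-7} = 9 \left(-18 + 5\right) \left(- \frac{1}{7}\right) = 9 \left(\left(-13\right) \left(- \frac{1}{7}\right)\right) = 9 \cdot \frac{13}{7} = \frac{117}{7} \approx 16.714$)
$\left(t{\left(-1,5 \right)} + B\right) \left(-18\right) = \left(2 \cdot 5 + \frac{117}{7}\right) \left(-18\right) = \left(10 + \frac{117}{7}\right) \left(-18\right) = \frac{187}{7} \left(-18\right) = - \frac{3366}{7}$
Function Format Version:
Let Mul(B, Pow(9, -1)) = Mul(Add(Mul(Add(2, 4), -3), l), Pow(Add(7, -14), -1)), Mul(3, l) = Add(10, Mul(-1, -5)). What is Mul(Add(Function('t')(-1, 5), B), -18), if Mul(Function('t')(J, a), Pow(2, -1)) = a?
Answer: Rational(-3366, 7) ≈ -480.86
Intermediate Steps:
Function('t')(J, a) = Mul(2, a)
l = 5 (l = Mul(Rational(1, 3), Add(10, Mul(-1, -5))) = Mul(Rational(1, 3), Add(10, 5)) = Mul(Rational(1, 3), 15) = 5)
B = Rational(117, 7) (B = Mul(9, Mul(Add(Mul(Add(2, 4), -3), 5), Pow(Add(7, -14), -1))) = Mul(9, Mul(Add(Mul(6, -3), 5), Pow(-7, -1))) = Mul(9, Mul(Add(-18, 5), Rational(-1, 7))) = Mul(9, Mul(-13, Rational(-1, 7))) = Mul(9, Rational(13, 7)) = Rational(117, 7) ≈ 16.714)
Mul(Add(Function('t')(-1, 5), B), -18) = Mul(Add(Mul(2, 5), Rational(117, 7)), -18) = Mul(Add(10, Rational(117, 7)), -18) = Mul(Rational(187, 7), -18) = Rational(-3366, 7)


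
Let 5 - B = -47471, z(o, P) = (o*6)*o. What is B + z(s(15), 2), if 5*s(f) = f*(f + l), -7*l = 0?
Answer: 59626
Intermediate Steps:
l = 0 (l = -1/7*0 = 0)
s(f) = f**2/5 (s(f) = (f*(f + 0))/5 = (f*f)/5 = f**2/5)
z(o, P) = 6*o**2 (z(o, P) = (6*o)*o = 6*o**2)
B = 47476 (B = 5 - 1*(-47471) = 5 + 47471 = 47476)
B + z(s(15), 2) = 47476 + 6*((1/5)*15**2)**2 = 47476 + 6*((1/5)*225)**2 = 47476 + 6*45**2 = 47476 + 6*2025 = 47476 + 12150 = 59626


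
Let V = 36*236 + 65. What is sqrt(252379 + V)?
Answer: 2*sqrt(65235) ≈ 510.82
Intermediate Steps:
V = 8561 (V = 8496 + 65 = 8561)
sqrt(252379 + V) = sqrt(252379 + 8561) = sqrt(260940) = 2*sqrt(65235)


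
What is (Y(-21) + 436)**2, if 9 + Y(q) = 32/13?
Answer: 31169889/169 ≈ 1.8444e+5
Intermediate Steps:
Y(q) = -85/13 (Y(q) = -9 + 32/13 = -85/13)
(Y(-21) + 436)**2 = (-85/13 + 436)**2 = (5583/13)**2 = 31169889/169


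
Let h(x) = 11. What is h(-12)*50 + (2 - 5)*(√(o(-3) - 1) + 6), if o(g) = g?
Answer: 532 - 6*I ≈ 532.0 - 6.0*I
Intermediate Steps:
h(-12)*50 + (2 - 5)*(√(o(-3) - 1) + 6) = 11*50 + (2 - 5)*(√(-3 - 1) + 6) = 550 - 3*(√(-4) + 6) = 550 - 3*(2*I + 6) = 550 - 3*(6 + 2*I) = 550 + (-18 - 6*I) = 532 - 6*I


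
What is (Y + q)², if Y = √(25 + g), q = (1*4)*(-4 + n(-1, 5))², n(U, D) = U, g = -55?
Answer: (100 + I*√30)² ≈ 9970.0 + 1095.4*I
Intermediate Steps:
q = 100 (q = (1*4)*(-4 - 1)² = 4*(-5)² = 4*25 = 100)
Y = I*√30 (Y = √(25 - 55) = √(-30) = I*√30 ≈ 5.4772*I)
(Y + q)² = (I*√30 + 100)² = (100 + I*√30)²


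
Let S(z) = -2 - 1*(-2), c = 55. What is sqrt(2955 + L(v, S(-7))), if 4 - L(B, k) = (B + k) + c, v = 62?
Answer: 7*sqrt(58) ≈ 53.310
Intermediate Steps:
S(z) = 0 (S(z) = -2 + 2 = 0)
L(B, k) = -51 - B - k (L(B, k) = 4 - ((B + k) + 55) = 4 - (55 + B + k) = 4 + (-55 - B - k) = -51 - B - k)
sqrt(2955 + L(v, S(-7))) = sqrt(2955 + (-51 - 1*62 - 1*0)) = sqrt(2955 + (-51 - 62 + 0)) = sqrt(2955 - 113) = sqrt(2842) = 7*sqrt(58)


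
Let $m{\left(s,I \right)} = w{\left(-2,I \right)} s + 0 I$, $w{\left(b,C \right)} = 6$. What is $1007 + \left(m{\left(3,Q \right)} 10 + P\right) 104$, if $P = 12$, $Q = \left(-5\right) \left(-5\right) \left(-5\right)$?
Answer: $20975$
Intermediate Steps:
$Q = -125$ ($Q = 25 \left(-5\right) = -125$)
$m{\left(s,I \right)} = 6 s$ ($m{\left(s,I \right)} = 6 s + 0 I = 6 s + 0 = 6 s$)
$1007 + \left(m{\left(3,Q \right)} 10 + P\right) 104 = 1007 + \left(6 \cdot 3 \cdot 10 + 12\right) 104 = 1007 + \left(18 \cdot 10 + 12\right) 104 = 1007 + \left(180 + 12\right) 104 = 1007 + 192 \cdot 104 = 1007 + 19968 = 20975$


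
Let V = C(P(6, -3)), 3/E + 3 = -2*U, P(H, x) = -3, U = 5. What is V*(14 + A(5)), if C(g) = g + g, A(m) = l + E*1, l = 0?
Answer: -1074/13 ≈ -82.615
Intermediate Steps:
E = -3/13 (E = 3/(-3 - 2*5) = 3/(-3 - 10) = 3/(-13) = 3*(-1/13) = -3/13 ≈ -0.23077)
A(m) = -3/13 (A(m) = 0 - 3/13*1 = 0 - 3/13 = -3/13)
C(g) = 2*g
V = -6 (V = 2*(-3) = -6)
V*(14 + A(5)) = -6*(14 - 3/13) = -6*179/13 = -1074/13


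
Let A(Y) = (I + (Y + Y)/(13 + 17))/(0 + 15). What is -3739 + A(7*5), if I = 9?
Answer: -168221/45 ≈ -3738.2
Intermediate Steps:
A(Y) = ⅗ + Y/225 (A(Y) = (9 + (Y + Y)/(13 + 17))/(0 + 15) = (9 + (2*Y)/30)/15 = (9 + (2*Y)*(1/30))*(1/15) = (9 + Y/15)*(1/15) = ⅗ + Y/225)
-3739 + A(7*5) = -3739 + (⅗ + (7*5)/225) = -3739 + (⅗ + (1/225)*35) = -3739 + (⅗ + 7/45) = -3739 + 34/45 = -168221/45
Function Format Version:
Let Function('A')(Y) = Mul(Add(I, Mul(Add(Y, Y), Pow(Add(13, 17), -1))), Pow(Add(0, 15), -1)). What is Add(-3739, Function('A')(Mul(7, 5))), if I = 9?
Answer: Rational(-168221, 45) ≈ -3738.2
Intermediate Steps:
Function('A')(Y) = Add(Rational(3, 5), Mul(Rational(1, 225), Y)) (Function('A')(Y) = Mul(Add(9, Mul(Add(Y, Y), Pow(Add(13, 17), -1))), Pow(Add(0, 15), -1)) = Mul(Add(9, Mul(Mul(2, Y), Pow(30, -1))), Pow(15, -1)) = Mul(Add(9, Mul(Mul(2, Y), Rational(1, 30))), Rational(1, 15)) = Mul(Add(9, Mul(Rational(1, 15), Y)), Rational(1, 15)) = Add(Rational(3, 5), Mul(Rational(1, 225), Y)))
Add(-3739, Function('A')(Mul(7, 5))) = Add(-3739, Add(Rational(3, 5), Mul(Rational(1, 225), Mul(7, 5)))) = Add(-3739, Add(Rational(3, 5), Mul(Rational(1, 225), 35))) = Add(-3739, Add(Rational(3, 5), Rational(7, 45))) = Add(-3739, Rational(34, 45)) = Rational(-168221, 45)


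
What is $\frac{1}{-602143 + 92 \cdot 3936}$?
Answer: $- \frac{1}{240031} \approx -4.1661 \cdot 10^{-6}$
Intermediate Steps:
$\frac{1}{-602143 + 92 \cdot 3936} = \frac{1}{-602143 + 362112} = \frac{1}{-240031} = - \frac{1}{240031}$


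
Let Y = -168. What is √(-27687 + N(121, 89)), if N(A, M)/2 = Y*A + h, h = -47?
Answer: I*√68437 ≈ 261.6*I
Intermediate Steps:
N(A, M) = -94 - 336*A (N(A, M) = 2*(-168*A - 47) = 2*(-47 - 168*A) = -94 - 336*A)
√(-27687 + N(121, 89)) = √(-27687 + (-94 - 336*121)) = √(-27687 + (-94 - 40656)) = √(-27687 - 40750) = √(-68437) = I*√68437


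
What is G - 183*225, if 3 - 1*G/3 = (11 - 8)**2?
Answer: -41193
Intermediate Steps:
G = -18 (G = 9 - 3*(11 - 8)**2 = 9 - 3*3**2 = 9 - 3*9 = 9 - 27 = -18)
G - 183*225 = -18 - 183*225 = -18 - 41175 = -41193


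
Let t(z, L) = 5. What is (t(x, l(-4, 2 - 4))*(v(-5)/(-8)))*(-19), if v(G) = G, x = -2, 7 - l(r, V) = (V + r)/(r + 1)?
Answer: -475/8 ≈ -59.375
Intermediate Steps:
l(r, V) = 7 - (V + r)/(1 + r) (l(r, V) = 7 - (V + r)/(r + 1) = 7 - (V + r)/(1 + r))
(t(x, l(-4, 2 - 4))*(v(-5)/(-8)))*(-19) = (5*(-5/(-8)))*(-19) = (5*(-5*(-⅛)))*(-19) = (5*(5/8))*(-19) = (25/8)*(-19) = -475/8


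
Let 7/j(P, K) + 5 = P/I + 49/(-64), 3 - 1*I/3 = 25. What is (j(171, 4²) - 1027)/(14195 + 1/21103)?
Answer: -127604966207/1762294336938 ≈ -0.072408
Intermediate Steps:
I = -66 (I = 9 - 3*25 = 9 - 75 = -66)
j(P, K) = 7/(-369/64 - P/66) (j(P, K) = 7/(-5 + (P/(-66) + 49/(-64))) = 7/(-5 + (P*(-1/66) + 49*(-1/64))) = 7/(-5 + (-P/66 - 49/64)) = 7/(-5 + (-49/64 - P/66)) = 7/(-369/64 - P/66))
(j(171, 4²) - 1027)/(14195 + 1/21103) = (-14784/(12177 + 32*171) - 1027)/(14195 + 1/21103) = (-14784/(12177 + 5472) - 1027)/(14195 + 1/21103) = (-14784/17649 - 1027)/(299557086/21103) = (-14784*1/17649 - 1027)*(21103/299557086) = (-4928/5883 - 1027)*(21103/299557086) = -6046769/5883*21103/299557086 = -127604966207/1762294336938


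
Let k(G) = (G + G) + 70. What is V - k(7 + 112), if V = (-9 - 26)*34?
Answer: -1498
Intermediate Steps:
k(G) = 70 + 2*G (k(G) = 2*G + 70 = 70 + 2*G)
V = -1190 (V = -35*34 = -1190)
V - k(7 + 112) = -1190 - (70 + 2*(7 + 112)) = -1190 - (70 + 2*119) = -1190 - (70 + 238) = -1190 - 1*308 = -1190 - 308 = -1498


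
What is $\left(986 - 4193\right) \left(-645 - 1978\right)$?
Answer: $8411961$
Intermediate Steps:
$\left(986 - 4193\right) \left(-645 - 1978\right) = \left(-3207\right) \left(-2623\right) = 8411961$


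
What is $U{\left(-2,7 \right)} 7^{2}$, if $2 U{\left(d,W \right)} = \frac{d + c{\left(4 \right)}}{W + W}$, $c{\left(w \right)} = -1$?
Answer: $- \frac{21}{4} \approx -5.25$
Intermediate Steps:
$U{\left(d,W \right)} = \frac{-1 + d}{4 W}$ ($U{\left(d,W \right)} = \frac{\left(d - 1\right) \frac{1}{W + W}}{2} = \frac{\left(-1 + d\right) \frac{1}{2 W}}{2} = \frac{\frac{1}{2} \frac{1}{W} \left(-1 + d\right)}{2} = \frac{-1 + d}{4 W}$)
$U{\left(-2,7 \right)} 7^{2} = \frac{-1 - 2}{4 \cdot 7} \cdot 7^{2} = \frac{1}{4} \cdot \frac{1}{7} \left(-3\right) 49 = \left(- \frac{3}{28}\right) 49 = - \frac{21}{4}$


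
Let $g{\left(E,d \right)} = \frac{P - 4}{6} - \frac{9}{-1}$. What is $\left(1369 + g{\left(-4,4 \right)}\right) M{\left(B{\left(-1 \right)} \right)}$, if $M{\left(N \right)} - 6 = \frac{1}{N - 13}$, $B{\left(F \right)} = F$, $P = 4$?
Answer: $\frac{57187}{7} \approx 8169.6$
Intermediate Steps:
$g{\left(E,d \right)} = 9$ ($g{\left(E,d \right)} = \frac{4 - 4}{6} - \frac{9}{-1} = \left(4 - 4\right) \frac{1}{6} - -9 = 0 \cdot \frac{1}{6} + 9 = 0 + 9 = 9$)
$M{\left(N \right)} = 6 + \frac{1}{-13 + N}$ ($M{\left(N \right)} = 6 + \frac{1}{N - 13} = 6 + \frac{1}{-13 + N}$)
$\left(1369 + g{\left(-4,4 \right)}\right) M{\left(B{\left(-1 \right)} \right)} = \left(1369 + 9\right) \frac{-77 + 6 \left(-1\right)}{-13 - 1} = 1378 \frac{-77 - 6}{-14} = 1378 \left(\left(- \frac{1}{14}\right) \left(-83\right)\right) = 1378 \cdot \frac{83}{14} = \frac{57187}{7}$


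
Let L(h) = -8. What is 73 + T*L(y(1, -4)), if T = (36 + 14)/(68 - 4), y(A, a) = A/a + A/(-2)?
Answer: 267/4 ≈ 66.750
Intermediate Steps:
y(A, a) = -A/2 + A/a (y(A, a) = A/a + A*(-1/2) = A/a - A/2 = -A/2 + A/a)
T = 25/32 (T = 50/64 = 50*(1/64) = 25/32 ≈ 0.78125)
73 + T*L(y(1, -4)) = 73 + (25/32)*(-8) = 73 - 25/4 = 267/4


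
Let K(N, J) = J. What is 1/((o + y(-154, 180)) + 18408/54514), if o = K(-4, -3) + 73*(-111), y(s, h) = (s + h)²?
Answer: -27257/202510306 ≈ -0.00013460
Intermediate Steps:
y(s, h) = (h + s)²
o = -8106 (o = -3 + 73*(-111) = -3 - 8103 = -8106)
1/((o + y(-154, 180)) + 18408/54514) = 1/((-8106 + (180 - 154)²) + 18408/54514) = 1/((-8106 + 26²) + 18408*(1/54514)) = 1/((-8106 + 676) + 9204/27257) = 1/(-7430 + 9204/27257) = 1/(-202510306/27257) = -27257/202510306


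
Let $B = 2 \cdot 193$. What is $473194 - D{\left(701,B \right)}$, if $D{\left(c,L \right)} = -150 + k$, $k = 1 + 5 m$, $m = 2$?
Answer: $473333$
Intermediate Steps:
$k = 11$ ($k = 1 + 5 \cdot 2 = 1 + 10 = 11$)
$B = 386$
$D{\left(c,L \right)} = -139$ ($D{\left(c,L \right)} = -150 + 11 = -139$)
$473194 - D{\left(701,B \right)} = 473194 - -139 = 473194 + 139 = 473333$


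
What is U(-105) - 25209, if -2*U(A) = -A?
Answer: -50523/2 ≈ -25262.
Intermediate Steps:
U(A) = A/2 (U(A) = -(-1)*A/2 = A/2)
U(-105) - 25209 = (½)*(-105) - 25209 = -105/2 - 25209 = -50523/2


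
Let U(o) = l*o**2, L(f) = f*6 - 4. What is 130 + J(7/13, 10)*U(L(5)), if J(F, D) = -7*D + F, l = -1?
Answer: 47086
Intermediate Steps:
J(F, D) = F - 7*D
L(f) = -4 + 6*f (L(f) = 6*f - 4 = -4 + 6*f)
U(o) = -o**2
130 + J(7/13, 10)*U(L(5)) = 130 + (7/13 - 7*10)*(-(-4 + 6*5)**2) = 130 + (7*(1/13) - 70)*(-(-4 + 30)**2) = 130 + (7/13 - 70)*(-1*26**2) = 130 - (-903)*676/13 = 130 - 903/13*(-676) = 130 + 46956 = 47086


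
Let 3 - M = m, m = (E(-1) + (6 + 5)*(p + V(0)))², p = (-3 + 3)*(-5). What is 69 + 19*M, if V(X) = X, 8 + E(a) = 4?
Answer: -178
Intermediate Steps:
p = 0 (p = 0*(-5) = 0)
E(a) = -4 (E(a) = -8 + 4 = -4)
m = 16 (m = (-4 + (6 + 5)*(0 + 0))² = (-4 + 11*0)² = (-4 + 0)² = (-4)² = 16)
M = -13 (M = 3 - 1*16 = 3 - 16 = -13)
69 + 19*M = 69 + 19*(-13) = 69 - 247 = -178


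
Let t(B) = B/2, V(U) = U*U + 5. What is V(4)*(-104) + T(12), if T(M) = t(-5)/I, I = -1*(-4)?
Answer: -17477/8 ≈ -2184.6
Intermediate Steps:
V(U) = 5 + U**2 (V(U) = U**2 + 5 = 5 + U**2)
t(B) = B/2 (t(B) = B*(1/2) = B/2)
I = 4
T(M) = -5/8 (T(M) = ((1/2)*(-5))/4 = -5/2*1/4 = -5/8)
V(4)*(-104) + T(12) = (5 + 4**2)*(-104) - 5/8 = (5 + 16)*(-104) - 5/8 = 21*(-104) - 5/8 = -2184 - 5/8 = -17477/8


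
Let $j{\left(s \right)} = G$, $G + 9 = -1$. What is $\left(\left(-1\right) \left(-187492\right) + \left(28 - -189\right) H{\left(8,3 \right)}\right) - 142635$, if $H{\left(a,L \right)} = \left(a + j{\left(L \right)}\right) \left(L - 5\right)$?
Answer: $45725$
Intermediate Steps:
$G = -10$ ($G = -9 - 1 = -10$)
$j{\left(s \right)} = -10$
$H{\left(a,L \right)} = \left(-10 + a\right) \left(-5 + L\right)$ ($H{\left(a,L \right)} = \left(a - 10\right) \left(L - 5\right) = \left(-10 + a\right) \left(-5 + L\right)$)
$\left(\left(-1\right) \left(-187492\right) + \left(28 - -189\right) H{\left(8,3 \right)}\right) - 142635 = \left(\left(-1\right) \left(-187492\right) + \left(28 - -189\right) \left(50 - 30 - 40 + 3 \cdot 8\right)\right) - 142635 = \left(187492 + \left(28 + 189\right) \left(50 - 30 - 40 + 24\right)\right) - 142635 = \left(187492 + 217 \cdot 4\right) - 142635 = \left(187492 + 868\right) - 142635 = 188360 - 142635 = 45725$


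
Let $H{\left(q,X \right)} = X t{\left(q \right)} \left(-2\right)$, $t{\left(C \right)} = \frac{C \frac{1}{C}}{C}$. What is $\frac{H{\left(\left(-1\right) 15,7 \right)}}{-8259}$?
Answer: $- \frac{14}{123885} \approx -0.00011301$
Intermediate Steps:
$t{\left(C \right)} = \frac{1}{C}$ ($t{\left(C \right)} = 1 \frac{1}{C} = \frac{1}{C}$)
$H{\left(q,X \right)} = - \frac{2 X}{q}$ ($H{\left(q,X \right)} = \frac{X}{q} \left(-2\right) = - \frac{2 X}{q}$)
$\frac{H{\left(\left(-1\right) 15,7 \right)}}{-8259} = \frac{\left(-2\right) 7 \frac{1}{\left(-1\right) 15}}{-8259} = \left(-2\right) 7 \frac{1}{-15} \left(- \frac{1}{8259}\right) = \left(-2\right) 7 \left(- \frac{1}{15}\right) \left(- \frac{1}{8259}\right) = \frac{14}{15} \left(- \frac{1}{8259}\right) = - \frac{14}{123885}$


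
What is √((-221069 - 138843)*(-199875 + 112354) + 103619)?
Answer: √31499961771 ≈ 1.7748e+5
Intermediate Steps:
√((-221069 - 138843)*(-199875 + 112354) + 103619) = √(-359912*(-87521) + 103619) = √(31499858152 + 103619) = √31499961771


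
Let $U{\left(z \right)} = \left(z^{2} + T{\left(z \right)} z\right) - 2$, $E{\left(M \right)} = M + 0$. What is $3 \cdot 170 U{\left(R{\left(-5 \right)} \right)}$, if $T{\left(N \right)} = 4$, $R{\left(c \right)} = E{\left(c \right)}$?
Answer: $1530$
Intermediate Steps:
$E{\left(M \right)} = M$
$R{\left(c \right)} = c$
$U{\left(z \right)} = -2 + z^{2} + 4 z$ ($U{\left(z \right)} = \left(z^{2} + 4 z\right) - 2 = -2 + z^{2} + 4 z$)
$3 \cdot 170 U{\left(R{\left(-5 \right)} \right)} = 3 \cdot 170 \left(-2 + \left(-5\right)^{2} + 4 \left(-5\right)\right) = 510 \left(-2 + 25 - 20\right) = 510 \cdot 3 = 1530$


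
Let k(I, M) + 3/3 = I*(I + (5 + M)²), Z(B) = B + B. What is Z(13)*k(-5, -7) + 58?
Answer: 162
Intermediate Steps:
Z(B) = 2*B
k(I, M) = -1 + I*(I + (5 + M)²)
Z(13)*k(-5, -7) + 58 = (2*13)*(-1 + (-5)² - 5*(5 - 7)²) + 58 = 26*(-1 + 25 - 5*(-2)²) + 58 = 26*(-1 + 25 - 5*4) + 58 = 26*(-1 + 25 - 20) + 58 = 26*4 + 58 = 104 + 58 = 162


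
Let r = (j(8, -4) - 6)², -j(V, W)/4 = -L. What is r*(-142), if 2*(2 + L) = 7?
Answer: 0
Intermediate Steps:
L = 3/2 (L = -2 + (½)*7 = -2 + 7/2 = 3/2 ≈ 1.5000)
j(V, W) = 6 (j(V, W) = -(-4)*3/2 = -4*(-3/2) = 6)
r = 0 (r = (6 - 6)² = 0² = 0)
r*(-142) = 0*(-142) = 0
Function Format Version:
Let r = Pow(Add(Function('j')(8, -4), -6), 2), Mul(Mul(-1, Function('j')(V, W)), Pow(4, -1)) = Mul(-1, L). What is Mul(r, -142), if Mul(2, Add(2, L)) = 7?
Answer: 0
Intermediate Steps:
L = Rational(3, 2) (L = Add(-2, Mul(Rational(1, 2), 7)) = Add(-2, Rational(7, 2)) = Rational(3, 2) ≈ 1.5000)
Function('j')(V, W) = 6 (Function('j')(V, W) = Mul(-4, Mul(-1, Rational(3, 2))) = Mul(-4, Rational(-3, 2)) = 6)
r = 0 (r = Pow(Add(6, -6), 2) = Pow(0, 2) = 0)
Mul(r, -142) = Mul(0, -142) = 0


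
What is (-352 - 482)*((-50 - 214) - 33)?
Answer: 247698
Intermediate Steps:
(-352 - 482)*((-50 - 214) - 33) = -834*(-264 - 33) = -834*(-297) = 247698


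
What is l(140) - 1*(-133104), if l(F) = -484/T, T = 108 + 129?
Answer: 31545164/237 ≈ 1.3310e+5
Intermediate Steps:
T = 237
l(F) = -484/237
l(140) - 1*(-133104) = -484/237 - 1*(-133104) = -484/237 + 133104 = 31545164/237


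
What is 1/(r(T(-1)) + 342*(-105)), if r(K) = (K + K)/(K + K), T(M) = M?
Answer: -1/35909 ≈ -2.7848e-5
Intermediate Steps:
r(K) = 1 (r(K) = (2*K)/((2*K)) = (2*K)*(1/(2*K)) = 1)
1/(r(T(-1)) + 342*(-105)) = 1/(1 + 342*(-105)) = 1/(1 - 35910) = 1/(-35909) = -1/35909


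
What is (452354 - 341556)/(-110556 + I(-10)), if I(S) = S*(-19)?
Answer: -55399/55183 ≈ -1.0039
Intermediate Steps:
I(S) = -19*S
(452354 - 341556)/(-110556 + I(-10)) = (452354 - 341556)/(-110556 - 19*(-10)) = 110798/(-110556 + 190) = 110798/(-110366) = 110798*(-1/110366) = -55399/55183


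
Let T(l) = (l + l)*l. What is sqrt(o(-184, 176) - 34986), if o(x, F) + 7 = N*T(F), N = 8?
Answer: sqrt(460623) ≈ 678.69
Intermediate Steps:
T(l) = 2*l**2 (T(l) = (2*l)*l = 2*l**2)
o(x, F) = -7 + 16*F**2 (o(x, F) = -7 + 8*(2*F**2) = -7 + 16*F**2)
sqrt(o(-184, 176) - 34986) = sqrt((-7 + 16*176**2) - 34986) = sqrt((-7 + 16*30976) - 34986) = sqrt((-7 + 495616) - 34986) = sqrt(495609 - 34986) = sqrt(460623)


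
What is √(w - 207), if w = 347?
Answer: 2*√35 ≈ 11.832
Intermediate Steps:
√(w - 207) = √(347 - 207) = √140 = 2*√35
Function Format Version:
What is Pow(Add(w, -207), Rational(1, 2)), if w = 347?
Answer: Mul(2, Pow(35, Rational(1, 2))) ≈ 11.832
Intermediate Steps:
Pow(Add(w, -207), Rational(1, 2)) = Pow(Add(347, -207), Rational(1, 2)) = Pow(140, Rational(1, 2)) = Mul(2, Pow(35, Rational(1, 2)))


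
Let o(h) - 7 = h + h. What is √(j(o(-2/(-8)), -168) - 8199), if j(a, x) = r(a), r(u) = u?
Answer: I*√32766/2 ≈ 90.507*I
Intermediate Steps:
o(h) = 7 + 2*h (o(h) = 7 + (h + h) = 7 + 2*h)
j(a, x) = a
√(j(o(-2/(-8)), -168) - 8199) = √((7 + 2*(-2/(-8))) - 8199) = √((7 + 2*(-2*(-⅛))) - 8199) = √((7 + 2*(¼)) - 8199) = √((7 + ½) - 8199) = √(15/2 - 8199) = √(-16383/2) = I*√32766/2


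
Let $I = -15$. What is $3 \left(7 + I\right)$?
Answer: $-24$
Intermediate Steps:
$3 \left(7 + I\right) = 3 \left(7 - 15\right) = 3 \left(-8\right) = -24$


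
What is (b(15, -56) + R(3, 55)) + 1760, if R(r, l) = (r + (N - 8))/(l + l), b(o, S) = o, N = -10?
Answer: 39047/22 ≈ 1774.9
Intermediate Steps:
R(r, l) = (-18 + r)/(2*l) (R(r, l) = (r + (-10 - 8))/(l + l) = (r - 18)/((2*l)) = (-18 + r)*(1/(2*l)) = (-18 + r)/(2*l))
(b(15, -56) + R(3, 55)) + 1760 = (15 + (1/2)*(-18 + 3)/55) + 1760 = (15 + (1/2)*(1/55)*(-15)) + 1760 = (15 - 3/22) + 1760 = 327/22 + 1760 = 39047/22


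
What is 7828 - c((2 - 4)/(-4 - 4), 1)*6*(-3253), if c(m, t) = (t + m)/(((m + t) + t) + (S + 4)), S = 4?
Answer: 418538/41 ≈ 10208.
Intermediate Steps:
c(m, t) = (m + t)/(8 + m + 2*t) (c(m, t) = (t + m)/(((m + t) + t) + (4 + 4)) = (m + t)/((m + 2*t) + 8) = (m + t)/(8 + m + 2*t))
7828 - c((2 - 4)/(-4 - 4), 1)*6*(-3253) = 7828 - (((2 - 4)/(-4 - 4) + 1)/(8 + (2 - 4)/(-4 - 4) + 2*1))*6*(-3253) = 7828 - ((-2/(-8) + 1)/(8 - 2/(-8) + 2))*6*(-3253) = 7828 - ((-2*(-⅛) + 1)/(8 - 2*(-⅛) + 2))*6*(-3253) = 7828 - ((¼ + 1)/(8 + ¼ + 2))*6*(-3253) = 7828 - ((5/4)/(41/4))*6*(-3253) = 7828 - ((4/41)*(5/4))*6*(-3253) = 7828 - (5/41)*6*(-3253) = 7828 - 30*(-3253)/41 = 7828 - 1*(-97590/41) = 7828 + 97590/41 = 418538/41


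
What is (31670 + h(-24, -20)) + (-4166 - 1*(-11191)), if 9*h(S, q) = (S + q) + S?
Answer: 348187/9 ≈ 38687.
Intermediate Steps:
h(S, q) = q/9 + 2*S/9 (h(S, q) = ((S + q) + S)/9 = (q + 2*S)/9 = q/9 + 2*S/9)
(31670 + h(-24, -20)) + (-4166 - 1*(-11191)) = (31670 + ((1/9)*(-20) + (2/9)*(-24))) + (-4166 - 1*(-11191)) = (31670 + (-20/9 - 16/3)) + (-4166 + 11191) = (31670 - 68/9) + 7025 = 284962/9 + 7025 = 348187/9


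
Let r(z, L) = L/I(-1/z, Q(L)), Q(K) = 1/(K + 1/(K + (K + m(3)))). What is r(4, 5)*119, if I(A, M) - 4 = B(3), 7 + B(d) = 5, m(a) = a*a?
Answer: 595/2 ≈ 297.50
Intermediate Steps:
m(a) = a²
B(d) = -2 (B(d) = -7 + 5 = -2)
Q(K) = 1/(K + 1/(9 + 2*K)) (Q(K) = 1/(K + 1/(K + (K + 3²))) = 1/(K + 1/(K + (K + 9))) = 1/(K + 1/(K + (9 + K))) = 1/(K + 1/(9 + 2*K)))
I(A, M) = 2 (I(A, M) = 4 - 2 = 2)
r(z, L) = L/2
r(4, 5)*119 = ((½)*5)*119 = (5/2)*119 = 595/2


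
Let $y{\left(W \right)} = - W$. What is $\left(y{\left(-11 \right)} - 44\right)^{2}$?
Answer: $1089$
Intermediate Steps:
$\left(y{\left(-11 \right)} - 44\right)^{2} = \left(\left(-1\right) \left(-11\right) - 44\right)^{2} = \left(11 - 44\right)^{2} = \left(-33\right)^{2} = 1089$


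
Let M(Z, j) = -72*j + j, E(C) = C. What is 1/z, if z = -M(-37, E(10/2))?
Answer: 1/355 ≈ 0.0028169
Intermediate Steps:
M(Z, j) = -71*j
z = 355 (z = -(-71)*10/2 = -(-71)*10*(1/2) = -(-71)*5 = -1*(-355) = 355)
1/z = 1/355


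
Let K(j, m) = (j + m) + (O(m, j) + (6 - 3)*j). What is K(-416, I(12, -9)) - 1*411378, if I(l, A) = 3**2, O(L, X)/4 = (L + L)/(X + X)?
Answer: -42955441/104 ≈ -4.1303e+5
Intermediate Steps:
O(L, X) = 4*L/X (O(L, X) = 4*((L + L)/(X + X)) = 4*((2*L)/((2*X))) = 4*((2*L)*(1/(2*X))) = 4*(L/X) = 4*L/X)
I(l, A) = 9
K(j, m) = m + 4*j + 4*m/j (K(j, m) = (j + m) + (4*m/j + (6 - 3)*j) = (j + m) + (4*m/j + 3*j) = (j + m) + (3*j + 4*m/j) = m + 4*j + 4*m/j)
K(-416, I(12, -9)) - 1*411378 = (9 + 4*(-416) + 4*9/(-416)) - 1*411378 = (9 - 1664 + 4*9*(-1/416)) - 411378 = (9 - 1664 - 9/104) - 411378 = -172129/104 - 411378 = -42955441/104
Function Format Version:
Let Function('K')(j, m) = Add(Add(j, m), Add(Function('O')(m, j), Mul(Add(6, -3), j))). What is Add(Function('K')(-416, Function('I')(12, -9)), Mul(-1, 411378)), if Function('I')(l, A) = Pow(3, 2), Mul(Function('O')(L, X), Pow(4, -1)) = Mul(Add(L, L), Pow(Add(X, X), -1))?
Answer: Rational(-42955441, 104) ≈ -4.1303e+5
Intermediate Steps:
Function('O')(L, X) = Mul(4, L, Pow(X, -1)) (Function('O')(L, X) = Mul(4, Mul(Add(L, L), Pow(Add(X, X), -1))) = Mul(4, Mul(Mul(2, L), Pow(Mul(2, X), -1))) = Mul(4, Mul(Mul(2, L), Mul(Rational(1, 2), Pow(X, -1)))) = Mul(4, Mul(L, Pow(X, -1))) = Mul(4, L, Pow(X, -1)))
Function('I')(l, A) = 9
Function('K')(j, m) = Add(m, Mul(4, j), Mul(4, m, Pow(j, -1))) (Function('K')(j, m) = Add(Add(j, m), Add(Mul(4, m, Pow(j, -1)), Mul(Add(6, -3), j))) = Add(Add(j, m), Add(Mul(4, m, Pow(j, -1)), Mul(3, j))) = Add(Add(j, m), Add(Mul(3, j), Mul(4, m, Pow(j, -1)))) = Add(m, Mul(4, j), Mul(4, m, Pow(j, -1))))
Add(Function('K')(-416, Function('I')(12, -9)), Mul(-1, 411378)) = Add(Add(9, Mul(4, -416), Mul(4, 9, Pow(-416, -1))), Mul(-1, 411378)) = Add(Add(9, -1664, Mul(4, 9, Rational(-1, 416))), -411378) = Add(Add(9, -1664, Rational(-9, 104)), -411378) = Add(Rational(-172129, 104), -411378) = Rational(-42955441, 104)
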